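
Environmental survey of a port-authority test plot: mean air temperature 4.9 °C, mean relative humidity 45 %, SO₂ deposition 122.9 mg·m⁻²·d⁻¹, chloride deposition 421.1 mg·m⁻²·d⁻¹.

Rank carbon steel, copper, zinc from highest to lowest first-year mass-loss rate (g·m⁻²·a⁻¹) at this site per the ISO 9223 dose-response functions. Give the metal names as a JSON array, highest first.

carbon steel: temperature factor f = +0.150·(-5.1) = -0.7650
  Pd branch = 1.77·Pd^0.52·e^(0.02·RH+f) = 24.73 μm/a
  Sd branch = 0.102·Sd^0.62·e^(0.033·RH+0.04·T) = 23.21 μm/a
  r_corr = 24.73 + 23.21 = 47.94 μm/a
  mass loss = 47.94 μm/a × 7.85 g/cm³ = 376.3 g·m⁻²·a⁻¹
copper: T≤10 °C ⇒ hinge +0.126·(4.9−10) = -0.6426
  Pd branch = 0.0053·Pd^0.26·e^(0.059·RH+f) = 0.1385 μm/a
  Sd branch = 0.01025·Sd^0.27·e^(0.036·RH+0.049·T) = 0.3366 μm/a
  r_corr = 0.1385 + 0.3366 = 0.4751 μm/a
  mass loss = 0.4751 μm/a × 8.96 g/cm³ = 4.257 g·m⁻²·a⁻¹
zinc: T≤10 °C ⇒ hinge +0.038·(4.9−10) = -0.1938
  SO₂ term: 0.0129·122.9^0.44·exp(0.046·45-0.1938) = 0.6995
  Sd branch = 0.0175·Sd^0.57·e^(0.008·RH+0.085·T) = 1.192 μm/a
  r_corr = 0.6995 + 1.192 = 1.891 μm/a
  mass loss = 1.891 μm/a × 7.14 g/cm³ = 13.5 g·m⁻²·a⁻¹
Ordering by g·m⁻²·a⁻¹: carbon steel (376) > zinc (13.5) > copper (4.26)

["carbon steel", "zinc", "copper"]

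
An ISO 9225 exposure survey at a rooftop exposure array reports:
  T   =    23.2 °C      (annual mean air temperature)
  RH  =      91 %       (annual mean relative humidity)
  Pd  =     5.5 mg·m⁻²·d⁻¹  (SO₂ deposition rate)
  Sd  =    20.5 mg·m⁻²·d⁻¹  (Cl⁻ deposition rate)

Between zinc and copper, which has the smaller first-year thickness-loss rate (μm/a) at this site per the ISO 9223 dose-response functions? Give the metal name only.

zinc

zinc: temperature factor f = -0.071·(13.2) = -0.9372
  Pd branch = 0.0129·Pd^0.44·e^(0.046·RH+f) = 0.7035 μm/a
  Cl⁻ term: 0.0175·20.5^0.57·exp(0.008·91+0.085·23.2) = 1.457
  r_corr = 0.7035 + 1.457 = 2.16 μm/a
copper: T>10 °C ⇒ hinge -0.080·(23.2−10) = -1.0560
  SO₂ term: 0.0053·5.5^0.26·exp(0.059·91-1.0560) = 0.6164
  Cl⁻ term: 0.01025·20.5^0.27·exp(0.036·91+0.049·23.2) = 1.911
  r_corr = 0.6164 + 1.911 = 2.528 μm/a
Ordering by μm/a: copper (2.53) > zinc (2.16)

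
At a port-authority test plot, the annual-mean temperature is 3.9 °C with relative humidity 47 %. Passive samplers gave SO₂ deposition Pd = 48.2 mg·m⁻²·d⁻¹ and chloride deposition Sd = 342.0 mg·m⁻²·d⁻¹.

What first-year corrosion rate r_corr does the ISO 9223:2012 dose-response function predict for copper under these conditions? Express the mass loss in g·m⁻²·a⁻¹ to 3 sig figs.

copper: T≤10 °C ⇒ hinge +0.126·(3.9−10) = -0.7686
  SO₂ term: 0.0053·48.2^0.26·exp(0.059·47-0.7686) = 0.1077
  Sd branch = 0.01025·Sd^0.27·e^(0.036·RH+0.049·T) = 0.3256 μm/a
  r_corr = 0.1077 + 0.3256 = 0.4334 μm/a
Convert to mass loss: 0.4334 μm/a × 8.96 g/cm³ = 3.883 g·m⁻²·a⁻¹

r_corr = 3.88 g·m⁻²·a⁻¹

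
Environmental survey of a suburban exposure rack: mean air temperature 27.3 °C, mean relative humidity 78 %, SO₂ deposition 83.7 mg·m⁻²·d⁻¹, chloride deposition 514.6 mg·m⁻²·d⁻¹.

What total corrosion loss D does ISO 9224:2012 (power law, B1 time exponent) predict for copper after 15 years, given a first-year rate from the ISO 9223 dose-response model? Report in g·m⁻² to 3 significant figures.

D(15) = 213 g·m⁻²

copper: T>10 °C ⇒ hinge -0.080·(27.3−10) = -1.3840
  SO₂ term: 0.0053·83.7^0.26·exp(0.059·78-1.3840) = 0.4185
  Cl⁻ term: 0.01025·514.6^0.27·exp(0.036·78+0.049·27.3) = 3.494
  r_corr = 0.4185 + 3.494 = 3.912 μm/a
Long-term exponent b (ISO 9224 Table 2, B1) = 0.667
  D(15) = 3.912 × 15^0.667 = 3.912 × 6.088 = 23.82 μm
  Mass loss = 23.82 μm × 8.96 g/cm³ = 213.4 g·m⁻²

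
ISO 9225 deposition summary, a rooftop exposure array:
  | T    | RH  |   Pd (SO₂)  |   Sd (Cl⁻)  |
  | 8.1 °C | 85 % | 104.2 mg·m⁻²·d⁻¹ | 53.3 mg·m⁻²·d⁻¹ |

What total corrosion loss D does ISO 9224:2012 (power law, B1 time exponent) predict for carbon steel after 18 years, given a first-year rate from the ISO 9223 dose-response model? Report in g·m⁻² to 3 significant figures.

D(18) = 3.88e+03 g·m⁻²

carbon steel: T≤10 °C ⇒ hinge +0.150·(8.1−10) = -0.2850
  sulphur-dioxide contribution → 81.62 μm/a
  chloride contribution → 27.42 μm/a
  total first-year rate 109 μm/a
Power-law: D(18) = r_corr · 18^0.523
  D(18) = 109 × 18^0.523 = 109 × 4.534 = 494.4 μm
  Mass loss = 494.4 μm × 7.85 g/cm³ = 3881 g·m⁻²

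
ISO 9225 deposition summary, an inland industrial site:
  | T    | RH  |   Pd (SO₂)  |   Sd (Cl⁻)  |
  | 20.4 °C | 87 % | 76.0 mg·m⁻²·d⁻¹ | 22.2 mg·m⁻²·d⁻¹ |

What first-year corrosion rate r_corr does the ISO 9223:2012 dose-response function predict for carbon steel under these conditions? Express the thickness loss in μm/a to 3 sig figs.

carbon steel: f(T) = -0.054·(T−10) [T>10 °C] = -0.5616
  Pd branch = 1.77·Pd^0.52·e^(0.02·RH+f) = 54.67 μm/a
  Sd branch = 0.102·Sd^0.62·e^(0.033·RH+0.04·T) = 27.83 μm/a
  sum: 54.67 + 27.83 → r_corr = 82.51 μm/a

r_corr = 82.5 μm/a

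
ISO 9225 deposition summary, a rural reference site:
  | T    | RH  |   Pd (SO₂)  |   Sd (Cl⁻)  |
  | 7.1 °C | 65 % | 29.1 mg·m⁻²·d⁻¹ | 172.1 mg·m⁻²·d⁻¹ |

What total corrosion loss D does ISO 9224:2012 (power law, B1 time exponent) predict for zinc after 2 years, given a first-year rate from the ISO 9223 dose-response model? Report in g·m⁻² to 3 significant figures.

D(2) = 25.4 g·m⁻²

zinc: f(T) = +0.038·(T−10) [T≤10 °C] = -0.1102
  sulphur-dioxide contribution → 1.012 μm/a
  chloride contribution → 1.012 μm/a
  total first-year rate 2.025 μm/a
ISO 9224: D(t) = r_corr · t^b with b = 0.813 (zinc, B1)
  D(2) = 2.025 × 2^0.813 = 2.025 × 1.757 = 3.557 μm
  Mass loss = 3.557 μm × 7.14 g/cm³ = 25.4 g·m⁻²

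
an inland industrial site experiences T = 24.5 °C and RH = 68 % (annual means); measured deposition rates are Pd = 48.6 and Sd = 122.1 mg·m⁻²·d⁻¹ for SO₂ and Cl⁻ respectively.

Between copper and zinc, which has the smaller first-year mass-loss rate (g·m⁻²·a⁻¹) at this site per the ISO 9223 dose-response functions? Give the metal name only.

copper

copper: temperature factor f = -0.080·(14.5) = -1.1600
  SO₂ term: 0.0053·48.6^0.26·exp(0.059·68-1.1600) = 0.252
  Cl⁻ term: 0.01025·122.1^0.27·exp(0.036·68+0.049·24.5) = 1.441
  r_corr = 0.252 + 1.441 = 1.693 μm/a
  mass loss = 1.693 μm/a × 8.96 g/cm³ = 15.17 g·m⁻²·a⁻¹
zinc: T>10 °C ⇒ hinge -0.071·(24.5−10) = -1.0295
  SO₂ term: 0.0129·48.6^0.44·exp(0.046·68-1.0295) = 0.5809
  Sd branch = 0.0175·Sd^0.57·e^(0.008·RH+0.085·T) = 3.742 μm/a
  sum: 0.5809 + 3.742 → r_corr = 4.323 μm/a
  mass loss = 4.323 μm/a × 7.14 g/cm³ = 30.87 g·m⁻²·a⁻¹
Ordering by g·m⁻²·a⁻¹: zinc (30.9) > copper (15.2)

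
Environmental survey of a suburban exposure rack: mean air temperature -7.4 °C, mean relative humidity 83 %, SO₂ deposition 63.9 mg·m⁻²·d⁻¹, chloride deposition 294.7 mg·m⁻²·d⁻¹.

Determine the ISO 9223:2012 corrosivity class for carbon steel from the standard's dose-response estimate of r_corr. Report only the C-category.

carbon steel: T≤10 °C ⇒ hinge +0.150·(-7.4−10) = -2.6100
  Pd branch = 1.77·Pd^0.52·e^(0.02·RH+f) = 5.946 μm/a
  Cl⁻ term: 0.102·294.7^0.62·exp(0.033·83+0.04·-7.4) = 39.87
  r_corr = 5.946 + 39.87 = 45.81 μm/a
Category bounds: 25…50 μm/a bracket r_corr ⇒ C3

C3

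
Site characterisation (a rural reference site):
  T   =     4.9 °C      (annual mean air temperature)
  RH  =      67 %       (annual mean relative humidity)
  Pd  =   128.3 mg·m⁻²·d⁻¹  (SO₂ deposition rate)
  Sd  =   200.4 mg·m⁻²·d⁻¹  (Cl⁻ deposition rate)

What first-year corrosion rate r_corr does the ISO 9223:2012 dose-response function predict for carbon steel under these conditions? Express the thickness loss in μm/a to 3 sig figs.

carbon steel: T≤10 °C ⇒ hinge +0.150·(4.9−10) = -0.7650
  SO₂ term: 1.77·128.3^0.52·exp(0.02·67-0.7650) = 39.26
  Cl⁻ term: 0.102·200.4^0.62·exp(0.033·67+0.04·4.9) = 30.28
  sum: 39.26 + 30.28 → r_corr = 69.54 μm/a

r_corr = 69.5 μm/a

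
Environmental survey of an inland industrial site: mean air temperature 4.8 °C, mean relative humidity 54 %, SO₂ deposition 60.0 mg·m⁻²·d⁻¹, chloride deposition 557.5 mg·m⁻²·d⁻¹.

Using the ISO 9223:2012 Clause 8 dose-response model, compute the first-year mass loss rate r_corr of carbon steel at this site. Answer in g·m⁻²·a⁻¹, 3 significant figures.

r_corr = 448 g·m⁻²·a⁻¹

carbon steel: temperature factor f = +0.150·(-5.2) = -0.7800
  sulphur-dioxide contribution → 20.09 μm/a
  chloride contribution → 37.03 μm/a
  ⇒ r_corr(carbon steel) = 57.12 μm/a
Convert to mass loss: 57.12 μm/a × 7.85 g/cm³ = 448.4 g·m⁻²·a⁻¹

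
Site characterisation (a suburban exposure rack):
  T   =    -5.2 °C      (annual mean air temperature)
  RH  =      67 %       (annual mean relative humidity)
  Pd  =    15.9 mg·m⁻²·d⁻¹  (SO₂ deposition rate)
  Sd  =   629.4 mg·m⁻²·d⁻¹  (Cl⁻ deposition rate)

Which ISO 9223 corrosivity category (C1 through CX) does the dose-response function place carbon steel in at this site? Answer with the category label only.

C3

carbon steel: temperature factor f = +0.150·(-15.2) = -2.2800
  SO₂ term: 1.77·15.9^0.52·exp(0.02·67-2.2800) = 2.914
  Sd branch = 0.102·Sd^0.62·e^(0.033·RH+0.04·T) = 41.1 μm/a
  sum: 2.914 + 41.1 → r_corr = 44.01 μm/a
Category bounds: 25…50 μm/a bracket r_corr ⇒ C3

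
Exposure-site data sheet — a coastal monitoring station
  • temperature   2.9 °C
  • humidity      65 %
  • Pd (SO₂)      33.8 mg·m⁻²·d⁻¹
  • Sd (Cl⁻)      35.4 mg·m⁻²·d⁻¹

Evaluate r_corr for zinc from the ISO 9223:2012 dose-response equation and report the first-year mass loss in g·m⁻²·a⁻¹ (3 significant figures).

r_corr = 8.64 g·m⁻²·a⁻¹

zinc: T≤10 °C ⇒ hinge +0.038·(2.9−10) = -0.2698
  Pd branch = 0.0129·Pd^0.44·e^(0.046·RH+f) = 0.9219 μm/a
  Cl⁻ term: 0.0175·35.4^0.57·exp(0.008·65+0.085·2.9) = 0.2876
  r_corr = 0.9219 + 0.2876 = 1.21 μm/a
Convert to mass loss: 1.21 μm/a × 7.14 g/cm³ = 8.636 g·m⁻²·a⁻¹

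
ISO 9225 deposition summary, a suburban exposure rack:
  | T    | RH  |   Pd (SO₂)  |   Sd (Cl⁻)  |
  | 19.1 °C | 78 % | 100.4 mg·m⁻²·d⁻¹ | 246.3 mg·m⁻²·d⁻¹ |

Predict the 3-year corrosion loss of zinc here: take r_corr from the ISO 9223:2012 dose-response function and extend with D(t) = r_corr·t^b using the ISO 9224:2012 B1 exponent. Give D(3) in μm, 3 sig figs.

D(3) = 13.9 μm

zinc: f(T) = -0.071·(T−10) [T>10 °C] = -0.6461
  Pd branch = 0.0129·Pd^0.44·e^(0.046·RH+f) = 1.858 μm/a
  Sd branch = 0.0175·Sd^0.57·e^(0.008·RH+0.085·T) = 3.822 μm/a
  r_corr = 1.858 + 3.822 = 5.679 μm/a
ISO 9224: D(t) = r_corr · t^b with b = 0.813 (zinc, B1)
  D(3) = 5.679 × 3^0.813 = 5.679 × 2.443 = 13.87 μm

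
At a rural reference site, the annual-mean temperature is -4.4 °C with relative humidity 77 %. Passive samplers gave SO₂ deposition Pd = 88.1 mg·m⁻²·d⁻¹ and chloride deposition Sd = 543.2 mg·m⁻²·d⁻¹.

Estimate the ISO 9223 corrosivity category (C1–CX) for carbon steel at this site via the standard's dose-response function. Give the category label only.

C4

carbon steel: f(T) = +0.150·(T−10) [T≤10 °C] = -2.1600
  SO₂ term: 1.77·88.1^0.52·exp(0.02·77-2.1600) = 9.775
  Cl⁻ term: 0.102·543.2^0.62·exp(0.033·77+0.04·-4.4) = 53.87
  r_corr = 9.775 + 53.87 = 63.65 μm/a
Category bounds: 50…80 μm/a bracket r_corr ⇒ C4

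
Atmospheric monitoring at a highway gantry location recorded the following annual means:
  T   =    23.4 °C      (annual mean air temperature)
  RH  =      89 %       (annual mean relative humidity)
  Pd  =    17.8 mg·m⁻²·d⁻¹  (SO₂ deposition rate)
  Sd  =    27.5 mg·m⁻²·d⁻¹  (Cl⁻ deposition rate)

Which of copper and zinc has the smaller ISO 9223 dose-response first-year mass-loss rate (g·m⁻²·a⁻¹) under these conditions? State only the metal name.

zinc

copper: f(T) = -0.080·(T−10) [T>10 °C] = -1.0720
  Pd branch = 0.0053·Pd^0.26·e^(0.059·RH+f) = 0.7316 μm/a
  Sd branch = 0.01025·Sd^0.27·e^(0.036·RH+0.049·T) = 1.944 μm/a
  sum: 0.7316 + 1.944 → r_corr = 2.676 μm/a
  mass loss = 2.676 μm/a × 8.96 g/cm³ = 23.98 g·m⁻²·a⁻¹
zinc: temperature factor f = -0.071·(13.4) = -0.9514
  SO₂ term: 0.0129·17.8^0.44·exp(0.046·89-0.9514) = 1.061
  Cl⁻ term: 0.0175·27.5^0.57·exp(0.008·89+0.085·23.4) = 1.724
  r_corr = 1.061 + 1.724 = 2.784 μm/a
  mass loss = 2.784 μm/a × 7.14 g/cm³ = 19.88 g·m⁻²·a⁻¹
Ordering by g·m⁻²·a⁻¹: copper (24) > zinc (19.9)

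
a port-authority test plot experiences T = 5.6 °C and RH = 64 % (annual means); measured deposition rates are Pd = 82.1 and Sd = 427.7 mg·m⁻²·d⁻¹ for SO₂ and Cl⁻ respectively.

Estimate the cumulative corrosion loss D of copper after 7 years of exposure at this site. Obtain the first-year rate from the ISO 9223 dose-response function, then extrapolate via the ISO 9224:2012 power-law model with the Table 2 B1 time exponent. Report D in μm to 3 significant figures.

copper: f(T) = +0.126·(T−10) [T≤10 °C] = -0.5544
  Pd branch = 0.0053·Pd^0.26·e^(0.059·RH+f) = 0.418 μm/a
  Cl⁻ term: 0.01025·427.7^0.27·exp(0.036·64+0.049·5.6) = 0.6933
  sum: 0.418 + 0.6933 → r_corr = 1.111 μm/a
Power-law: D(7) = r_corr · 7^0.667
  D(7) = 1.111 × 7^0.667 = 1.111 × 3.662 = 4.069 μm

D(7) = 4.07 μm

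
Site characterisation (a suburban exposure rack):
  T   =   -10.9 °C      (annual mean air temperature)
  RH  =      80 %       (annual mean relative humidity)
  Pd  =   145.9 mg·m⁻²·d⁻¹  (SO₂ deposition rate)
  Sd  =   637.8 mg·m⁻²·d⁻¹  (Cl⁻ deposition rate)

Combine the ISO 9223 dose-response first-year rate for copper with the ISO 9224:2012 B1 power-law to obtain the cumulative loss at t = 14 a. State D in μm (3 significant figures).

copper: T≤10 °C ⇒ hinge +0.126·(-10.9−10) = -2.6334
  Pd branch = 0.0053·Pd^0.26·e^(0.059·RH+f) = 0.156 μm/a
  Cl⁻ term: 0.01025·637.8^0.27·exp(0.036·80+0.049·-10.9) = 0.6121
  sum: 0.156 + 0.6121 → r_corr = 0.7681 μm/a
Long-term exponent b (ISO 9224 Table 2, B1) = 0.667
  D(14) = 0.7681 × 14^0.667 = 0.7681 × 5.814 = 4.465 μm

D(14) = 4.47 μm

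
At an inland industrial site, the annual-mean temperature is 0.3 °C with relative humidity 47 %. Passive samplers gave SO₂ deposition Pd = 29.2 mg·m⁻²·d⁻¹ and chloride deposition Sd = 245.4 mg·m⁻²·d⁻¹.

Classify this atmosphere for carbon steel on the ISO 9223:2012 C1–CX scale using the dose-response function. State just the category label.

C2

carbon steel: f(T) = +0.150·(T−10) [T≤10 °C] = -1.4550
  sulphur-dioxide contribution → 6.114 μm/a
  chloride contribution → 14.76 μm/a
  total first-year rate 20.88 μm/a
Category bounds: 1.3…25 μm/a bracket r_corr ⇒ C2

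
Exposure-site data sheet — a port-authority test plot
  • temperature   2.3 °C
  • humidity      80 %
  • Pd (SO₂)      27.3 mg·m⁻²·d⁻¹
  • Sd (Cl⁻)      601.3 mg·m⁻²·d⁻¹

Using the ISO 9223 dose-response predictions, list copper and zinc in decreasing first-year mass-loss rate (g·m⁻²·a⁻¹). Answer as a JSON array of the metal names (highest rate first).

["zinc", "copper"]

copper: temperature factor f = +0.126·(-7.7) = -0.9702
  sulphur-dioxide contribution → 0.5323 μm/a
  chloride contribution → 1.15 μm/a
  ⇒ r_corr(copper) = 1.683 μm/a
  mass loss = 1.683 μm/a × 8.96 g/cm³ = 15.08 g·m⁻²·a⁻¹
zinc: f(T) = +0.038·(T−10) [T≤10 °C] = -0.2926
  sulphur-dioxide contribution → 1.635 μm/a
  chloride contribution → 1.549 μm/a
  total first-year rate 3.184 μm/a
  mass loss = 3.184 μm/a × 7.14 g/cm³ = 22.73 g·m⁻²·a⁻¹
Ordering by g·m⁻²·a⁻¹: zinc (22.7) > copper (15.1)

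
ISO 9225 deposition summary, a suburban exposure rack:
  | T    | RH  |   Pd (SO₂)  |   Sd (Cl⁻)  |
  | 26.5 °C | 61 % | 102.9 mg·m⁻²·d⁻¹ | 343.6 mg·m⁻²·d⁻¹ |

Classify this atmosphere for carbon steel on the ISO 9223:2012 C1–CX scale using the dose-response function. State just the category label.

C5

carbon steel: temperature factor f = -0.054·(16.5) = -0.8910
  SO₂ term: 1.77·102.9^0.52·exp(0.02·61-0.8910) = 27.37
  Cl⁻ term: 0.102·343.6^0.62·exp(0.033·61+0.04·26.5) = 82.33
  sum: 27.37 + 82.33 → r_corr = 109.7 μm/a
ISO 9223 Table 2 (carbon steel): 80 < 110 ≤ 200 μm/a ⇒ C5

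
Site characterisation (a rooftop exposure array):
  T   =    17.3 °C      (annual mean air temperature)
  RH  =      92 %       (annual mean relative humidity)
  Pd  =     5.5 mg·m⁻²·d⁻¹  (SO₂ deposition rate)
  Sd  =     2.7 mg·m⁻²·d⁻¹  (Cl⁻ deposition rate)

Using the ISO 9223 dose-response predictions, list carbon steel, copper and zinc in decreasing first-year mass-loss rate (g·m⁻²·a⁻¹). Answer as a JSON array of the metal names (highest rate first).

["carbon steel", "copper", "zinc"]

carbon steel: f(T) = -0.054·(T−10) [T>10 °C] = -0.3942
  SO₂ term: 1.77·5.5^0.52·exp(0.02·92-0.3942) = 18.23
  Sd branch = 0.102·Sd^0.62·e^(0.033·RH+0.04·T) = 7.854 μm/a
  sum: 18.23 + 7.854 → r_corr = 26.09 μm/a
  mass loss = 26.09 μm/a × 7.85 g/cm³ = 204.8 g·m⁻²·a⁻¹
copper: temperature factor f = -0.080·(7.3) = -0.5840
  Pd branch = 0.0053·Pd^0.26·e^(0.059·RH+f) = 1.048 μm/a
  Sd branch = 0.01025·Sd^0.27·e^(0.036·RH+0.049·T) = 0.8585 μm/a
  r_corr = 1.048 + 0.8585 = 1.907 μm/a
  mass loss = 1.907 μm/a × 8.96 g/cm³ = 17.08 g·m⁻²·a⁻¹
zinc: T>10 °C ⇒ hinge -0.071·(17.3−10) = -0.5183
  Pd branch = 0.0129·Pd^0.44·e^(0.046·RH+f) = 1.12 μm/a
  Cl⁻ term: 0.0175·2.7^0.57·exp(0.008·92+0.085·17.3) = 0.28
  sum: 1.12 + 0.28 → r_corr = 1.4 μm/a
  mass loss = 1.4 μm/a × 7.14 g/cm³ = 9.996 g·m⁻²·a⁻¹
Ordering by g·m⁻²·a⁻¹: carbon steel (205) > copper (17.1) > zinc (10)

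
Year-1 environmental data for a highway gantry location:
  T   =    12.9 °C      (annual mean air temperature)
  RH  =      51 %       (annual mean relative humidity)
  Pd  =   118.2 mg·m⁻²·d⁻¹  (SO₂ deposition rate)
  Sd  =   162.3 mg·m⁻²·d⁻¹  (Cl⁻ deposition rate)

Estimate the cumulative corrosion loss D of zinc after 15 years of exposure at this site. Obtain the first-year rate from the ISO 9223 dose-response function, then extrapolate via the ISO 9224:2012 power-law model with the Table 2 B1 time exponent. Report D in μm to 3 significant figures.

D(15) = 21.0 μm

zinc: f(T) = -0.071·(T−10) [T>10 °C] = -0.2059
  Pd branch = 0.0129·Pd^0.44·e^(0.046·RH+f) = 0.8953 μm/a
  Cl⁻ term: 0.0175·162.3^0.57·exp(0.008·51+0.085·12.9) = 1.433
  sum: 0.8953 + 1.433 → r_corr = 2.329 μm/a
ISO 9224: D(t) = r_corr · t^b with b = 0.813 (zinc, B1)
  D(15) = 2.329 × 15^0.813 = 2.329 × 9.04 = 21.05 μm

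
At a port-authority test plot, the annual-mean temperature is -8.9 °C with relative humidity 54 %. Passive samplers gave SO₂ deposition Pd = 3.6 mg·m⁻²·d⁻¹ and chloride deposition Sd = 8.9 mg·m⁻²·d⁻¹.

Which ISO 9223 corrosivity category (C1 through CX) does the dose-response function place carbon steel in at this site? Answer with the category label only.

carbon steel: f(T) = +0.150·(T−10) [T≤10 °C] = -2.8350
  sulphur-dioxide contribution → 0.5957 μm/a
  chloride contribution → 1.646 μm/a
  ⇒ r_corr(carbon steel) = 2.242 μm/a
2.24 μm/a falls in (1.3, 25] for carbon steel → category C2

C2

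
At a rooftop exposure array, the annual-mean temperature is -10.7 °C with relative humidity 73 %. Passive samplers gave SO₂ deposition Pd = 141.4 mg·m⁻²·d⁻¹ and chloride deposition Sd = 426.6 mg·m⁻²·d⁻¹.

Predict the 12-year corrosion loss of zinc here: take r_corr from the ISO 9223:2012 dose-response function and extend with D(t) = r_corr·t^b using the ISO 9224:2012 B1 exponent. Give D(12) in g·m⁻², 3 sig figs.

zinc: f(T) = +0.038·(T−10) [T≤10 °C] = -0.7866
  Pd branch = 0.0129·Pd^0.44·e^(0.046·RH+f) = 1.491 μm/a
  Cl⁻ term: 0.0175·426.6^0.57·exp(0.008·73+0.085·-10.7) = 0.3988
  sum: 1.491 + 0.3988 → r_corr = 1.89 μm/a
Power-law: D(12) = r_corr · 12^0.813
  D(12) = 1.89 × 12^0.813 = 1.89 × 7.54 = 14.25 μm
  Mass loss = 14.25 μm × 7.14 g/cm³ = 101.8 g·m⁻²

D(12) = 102 g·m⁻²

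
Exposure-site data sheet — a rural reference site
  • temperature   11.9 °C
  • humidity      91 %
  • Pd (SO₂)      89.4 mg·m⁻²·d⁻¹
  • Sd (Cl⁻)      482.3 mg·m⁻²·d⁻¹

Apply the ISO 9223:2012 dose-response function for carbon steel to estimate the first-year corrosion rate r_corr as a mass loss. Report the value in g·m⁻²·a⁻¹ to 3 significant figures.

carbon steel: T>10 °C ⇒ hinge -0.054·(11.9−10) = -0.1026
  SO₂ term: 1.77·89.4^0.52·exp(0.02·91-0.1026) = 102
  Sd branch = 0.102·Sd^0.62·e^(0.033·RH+0.04·T) = 152.5 μm/a
  r_corr = 102 + 152.5 = 254.4 μm/a
Convert to mass loss: 254.4 μm/a × 7.85 g/cm³ = 1997 g·m⁻²·a⁻¹

r_corr = 2.00e+03 g·m⁻²·a⁻¹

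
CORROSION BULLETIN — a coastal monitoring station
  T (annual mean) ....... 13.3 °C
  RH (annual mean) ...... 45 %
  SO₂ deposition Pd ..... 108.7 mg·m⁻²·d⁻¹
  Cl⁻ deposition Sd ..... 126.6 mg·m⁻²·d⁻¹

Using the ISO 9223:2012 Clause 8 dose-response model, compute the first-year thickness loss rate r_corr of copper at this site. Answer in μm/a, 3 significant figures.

r_corr = 0.563 μm/a

copper: temperature factor f = -0.080·(3.3) = -0.2640
  Pd branch = 0.0053·Pd^0.26·e^(0.059·RH+f) = 0.1959 μm/a
  Cl⁻ term: 0.01025·126.6^0.27·exp(0.036·45+0.049·13.3) = 0.3673
  r_corr = 0.1959 + 0.3673 = 0.5632 μm/a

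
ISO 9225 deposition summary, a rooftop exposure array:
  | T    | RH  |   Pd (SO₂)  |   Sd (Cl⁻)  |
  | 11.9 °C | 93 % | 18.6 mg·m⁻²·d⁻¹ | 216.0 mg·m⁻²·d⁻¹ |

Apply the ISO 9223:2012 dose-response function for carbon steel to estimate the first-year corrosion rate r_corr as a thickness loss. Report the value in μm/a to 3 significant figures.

r_corr = 146 μm/a

carbon steel: f(T) = -0.054·(T−10) [T>10 °C] = -0.1026
  sulphur-dioxide contribution → 46.92 μm/a
  chloride contribution → 98.98 μm/a
  ⇒ r_corr(carbon steel) = 145.9 μm/a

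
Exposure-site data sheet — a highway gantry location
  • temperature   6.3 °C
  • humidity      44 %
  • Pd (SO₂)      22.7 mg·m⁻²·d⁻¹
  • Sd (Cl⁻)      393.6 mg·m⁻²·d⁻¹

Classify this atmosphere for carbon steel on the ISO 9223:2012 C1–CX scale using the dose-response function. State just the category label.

C3

carbon steel: T≤10 °C ⇒ hinge +0.150·(6.3−10) = -0.5550
  SO₂ term: 1.77·22.7^0.52·exp(0.02·44-0.5550) = 12.42
  Sd branch = 0.102·Sd^0.62·e^(0.033·RH+0.04·T) = 22.78 μm/a
  sum: 12.42 + 22.78 → r_corr = 35.2 μm/a
Category bounds: 25…50 μm/a bracket r_corr ⇒ C3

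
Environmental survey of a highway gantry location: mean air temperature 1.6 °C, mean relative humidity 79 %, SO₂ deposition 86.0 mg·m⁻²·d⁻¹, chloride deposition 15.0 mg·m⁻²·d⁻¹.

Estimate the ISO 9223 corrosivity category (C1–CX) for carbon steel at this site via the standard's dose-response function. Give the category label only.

carbon steel: temperature factor f = +0.150·(-8.4) = -1.2600
  Pd branch = 1.77·Pd^0.52·e^(0.02·RH+f) = 24.71 μm/a
  Cl⁻ term: 0.102·15.0^0.62·exp(0.033·79+0.04·1.6) = 7.903
  sum: 24.71 + 7.903 → r_corr = 32.61 μm/a
ISO 9223 Table 2 (carbon steel): 25 < 32.6 ≤ 50 μm/a ⇒ C3

C3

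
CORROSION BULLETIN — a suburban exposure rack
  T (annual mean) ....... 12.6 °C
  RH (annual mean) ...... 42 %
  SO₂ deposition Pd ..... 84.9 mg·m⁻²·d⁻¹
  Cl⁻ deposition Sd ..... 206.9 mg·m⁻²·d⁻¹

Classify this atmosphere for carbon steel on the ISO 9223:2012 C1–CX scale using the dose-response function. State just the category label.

carbon steel: T>10 °C ⇒ hinge -0.054·(12.6−10) = -0.1404
  SO₂ term: 1.77·84.9^0.52·exp(0.02·42-0.1404) = 35.88
  Sd branch = 0.102·Sd^0.62·e^(0.033·RH+0.04·T) = 18.42 μm/a
  sum: 35.88 + 18.42 → r_corr = 54.29 μm/a
Category bounds: 50…80 μm/a bracket r_corr ⇒ C4

C4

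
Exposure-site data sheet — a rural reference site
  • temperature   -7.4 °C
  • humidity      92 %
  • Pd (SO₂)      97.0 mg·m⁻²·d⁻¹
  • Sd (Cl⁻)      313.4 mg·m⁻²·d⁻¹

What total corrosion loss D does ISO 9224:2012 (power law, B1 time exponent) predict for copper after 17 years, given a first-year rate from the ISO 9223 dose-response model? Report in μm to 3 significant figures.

D(17) = 9.04 μm

copper: T≤10 °C ⇒ hinge +0.126·(-7.4−10) = -2.1924
  sulphur-dioxide contribution → 0.4426 μm/a
  chloride contribution → 0.9238 μm/a
  ⇒ r_corr(copper) = 1.366 μm/a
Long-term exponent b (ISO 9224 Table 2, B1) = 0.667
  D(17) = 1.366 × 17^0.667 = 1.366 × 6.618 = 9.043 μm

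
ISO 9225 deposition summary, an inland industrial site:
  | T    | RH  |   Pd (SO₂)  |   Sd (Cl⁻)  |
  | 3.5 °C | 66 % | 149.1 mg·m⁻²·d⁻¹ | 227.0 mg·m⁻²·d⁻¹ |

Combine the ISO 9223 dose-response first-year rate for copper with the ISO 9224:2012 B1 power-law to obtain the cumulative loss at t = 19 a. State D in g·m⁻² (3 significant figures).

D(19) = 63.1 g·m⁻²

copper: temperature factor f = +0.126·(-6.5) = -0.8190
  sulphur-dioxide contribution → 0.4215 μm/a
  chloride contribution → 0.5665 μm/a
  total first-year rate 0.9881 μm/a
ISO 9224: D(t) = r_corr · t^b with b = 0.667 (copper, B1)
  D(19) = 0.9881 × 19^0.667 = 0.9881 × 7.127 = 7.042 μm
  Mass loss = 7.042 μm × 8.96 g/cm³ = 63.1 g·m⁻²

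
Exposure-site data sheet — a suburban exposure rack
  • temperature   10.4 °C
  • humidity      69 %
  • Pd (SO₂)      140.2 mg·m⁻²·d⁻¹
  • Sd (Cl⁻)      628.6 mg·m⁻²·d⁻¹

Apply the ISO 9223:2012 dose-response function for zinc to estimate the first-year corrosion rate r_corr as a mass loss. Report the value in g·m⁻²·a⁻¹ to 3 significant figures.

r_corr = 39.5 g·m⁻²·a⁻¹

zinc: f(T) = -0.071·(T−10) [T>10 °C] = -0.0284
  SO₂ term: 0.0129·140.2^0.44·exp(0.046·69-0.0284) = 2.638
  Sd branch = 0.0175·Sd^0.57·e^(0.008·RH+0.085·T) = 2.896 μm/a
  r_corr = 2.638 + 2.896 = 5.534 μm/a
Convert to mass loss: 5.534 μm/a × 7.14 g/cm³ = 39.51 g·m⁻²·a⁻¹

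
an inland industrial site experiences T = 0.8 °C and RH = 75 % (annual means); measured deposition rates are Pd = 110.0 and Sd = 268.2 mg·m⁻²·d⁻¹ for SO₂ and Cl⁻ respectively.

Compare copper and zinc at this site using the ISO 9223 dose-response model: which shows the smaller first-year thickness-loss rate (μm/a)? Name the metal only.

copper

copper: T≤10 °C ⇒ hinge +0.126·(0.8−10) = -1.1592
  Pd branch = 0.0053·Pd^0.26·e^(0.059·RH+f) = 0.4714 μm/a
  Sd branch = 0.01025·Sd^0.27·e^(0.036·RH+0.049·T) = 0.7178 μm/a
  sum: 0.4714 + 0.7178 → r_corr = 1.189 μm/a
zinc: T≤10 °C ⇒ hinge +0.038·(0.8−10) = -0.3496
  SO₂ term: 0.0129·110.0^0.44·exp(0.046·75-0.3496) = 2.266
  Cl⁻ term: 0.0175·268.2^0.57·exp(0.008·75+0.085·0.8) = 0.8267
  r_corr = 2.266 + 0.8267 = 3.093 μm/a
Ordering by μm/a: zinc (3.09) > copper (1.19)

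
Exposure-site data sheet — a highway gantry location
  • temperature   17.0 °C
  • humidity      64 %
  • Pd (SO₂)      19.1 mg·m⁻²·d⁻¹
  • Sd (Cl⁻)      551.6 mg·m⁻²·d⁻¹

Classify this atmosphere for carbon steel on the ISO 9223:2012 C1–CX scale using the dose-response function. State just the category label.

C5

carbon steel: T>10 °C ⇒ hinge -0.054·(17.0−10) = -0.3780
  Pd branch = 1.77·Pd^0.52·e^(0.02·RH+f) = 20.22 μm/a
  Cl⁻ term: 0.102·551.6^0.62·exp(0.033·64+0.04·17.0) = 83.36
  sum: 20.22 + 83.36 → r_corr = 103.6 μm/a
104 μm/a falls in (80, 200] for carbon steel → category C5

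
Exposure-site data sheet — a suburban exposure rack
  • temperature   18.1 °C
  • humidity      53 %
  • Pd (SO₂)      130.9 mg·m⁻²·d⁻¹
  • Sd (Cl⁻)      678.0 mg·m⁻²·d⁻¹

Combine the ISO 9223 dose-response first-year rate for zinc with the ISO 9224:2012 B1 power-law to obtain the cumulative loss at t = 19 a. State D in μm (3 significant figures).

D(19) = 63.9 μm

zinc: T>10 °C ⇒ hinge -0.071·(18.1−10) = -0.5751
  SO₂ term: 0.0129·130.9^0.44·exp(0.046·53-0.5751) = 0.7097
  Cl⁻ term: 0.0175·678.0^0.57·exp(0.008·53+0.085·18.1) = 5.118
  r_corr = 0.7097 + 5.118 = 5.828 μm/a
ISO 9224: D(t) = r_corr · t^b with b = 0.813 (zinc, B1)
  D(19) = 5.828 × 19^0.813 = 5.828 × 10.96 = 63.85 μm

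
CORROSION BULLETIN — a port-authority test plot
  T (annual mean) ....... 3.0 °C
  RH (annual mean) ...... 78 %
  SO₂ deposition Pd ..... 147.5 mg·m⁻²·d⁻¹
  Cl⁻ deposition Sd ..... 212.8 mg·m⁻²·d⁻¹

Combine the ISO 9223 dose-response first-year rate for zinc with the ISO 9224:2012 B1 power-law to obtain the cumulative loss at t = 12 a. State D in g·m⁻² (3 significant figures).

zinc: T≤10 °C ⇒ hinge +0.038·(3.0−10) = -0.2660
  Pd branch = 0.0129·Pd^0.44·e^(0.046·RH+f) = 3.218 μm/a
  Sd branch = 0.0175·Sd^0.57·e^(0.008·RH+0.085·T) = 0.8948 μm/a
  r_corr = 3.218 + 0.8948 = 4.113 μm/a
ISO 9224: D(t) = r_corr · t^b with b = 0.813 (zinc, B1)
  D(12) = 4.113 × 12^0.813 = 4.113 × 7.54 = 31.01 μm
  Mass loss = 31.01 μm × 7.14 g/cm³ = 221.4 g·m⁻²

D(12) = 221 g·m⁻²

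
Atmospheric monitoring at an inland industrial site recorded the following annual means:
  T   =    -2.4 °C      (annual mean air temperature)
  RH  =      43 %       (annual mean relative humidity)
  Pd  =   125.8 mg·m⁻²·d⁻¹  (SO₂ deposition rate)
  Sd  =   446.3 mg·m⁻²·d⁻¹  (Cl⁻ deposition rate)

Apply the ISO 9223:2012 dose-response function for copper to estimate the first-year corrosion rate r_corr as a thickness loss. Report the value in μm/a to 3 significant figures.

copper: T≤10 °C ⇒ hinge +0.126·(-2.4−10) = -1.5624
  SO₂ term: 0.0053·125.8^0.26·exp(0.059·43-1.5624) = 0.04937
  Sd branch = 0.01025·Sd^0.27·e^(0.036·RH+0.049·T) = 0.2225 μm/a
  sum: 0.04937 + 0.2225 → r_corr = 0.2719 μm/a

r_corr = 0.272 μm/a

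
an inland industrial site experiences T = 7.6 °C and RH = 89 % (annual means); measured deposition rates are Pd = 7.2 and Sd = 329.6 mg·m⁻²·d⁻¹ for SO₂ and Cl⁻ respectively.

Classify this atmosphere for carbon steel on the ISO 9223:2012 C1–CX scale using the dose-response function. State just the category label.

C5

carbon steel: f(T) = +0.150·(T−10) [T≤10 °C] = -0.3600
  sulphur-dioxide contribution → 20.44 μm/a
  chloride contribution → 94.91 μm/a
  total first-year rate 115.3 μm/a
115 μm/a falls in (80, 200] for carbon steel → category C5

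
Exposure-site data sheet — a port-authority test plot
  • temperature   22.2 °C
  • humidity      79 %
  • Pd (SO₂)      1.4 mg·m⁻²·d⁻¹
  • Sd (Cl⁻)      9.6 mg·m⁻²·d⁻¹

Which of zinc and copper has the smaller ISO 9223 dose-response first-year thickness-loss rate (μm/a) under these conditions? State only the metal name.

zinc

zinc: T>10 °C ⇒ hinge -0.071·(22.2−10) = -0.8662
  sulphur-dioxide contribution → 0.2382 μm/a
  chloride contribution → 0.7887 μm/a
  ⇒ r_corr(zinc) = 1.027 μm/a
copper: T>10 °C ⇒ hinge -0.080·(22.2−10) = -0.9760
  sulphur-dioxide contribution → 0.2305 μm/a
  chloride contribution → 0.9627 μm/a
  total first-year rate 1.193 μm/a
Ordering by μm/a: copper (1.19) > zinc (1.03)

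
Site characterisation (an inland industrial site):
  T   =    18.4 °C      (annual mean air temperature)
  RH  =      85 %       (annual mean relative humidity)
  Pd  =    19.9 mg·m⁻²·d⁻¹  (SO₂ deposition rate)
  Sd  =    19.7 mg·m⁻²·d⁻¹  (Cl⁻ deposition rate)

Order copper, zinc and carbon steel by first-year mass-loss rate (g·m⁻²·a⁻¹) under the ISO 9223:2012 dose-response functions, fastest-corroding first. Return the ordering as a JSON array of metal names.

copper: T>10 °C ⇒ hinge -0.080·(18.4−10) = -0.6720
  sulphur-dioxide contribution → 0.8874 μm/a
  chloride contribution → 1.204 μm/a
  total first-year rate 2.092 μm/a
  mass loss = 2.092 μm/a × 8.96 g/cm³ = 18.74 g·m⁻²·a⁻¹
zinc: T>10 °C ⇒ hinge -0.071·(18.4−10) = -0.5964
  sulphur-dioxide contribution → 1.322 μm/a
  chloride contribution → 0.9025 μm/a
  total first-year rate 2.224 μm/a
  mass loss = 2.224 μm/a × 7.14 g/cm³ = 15.88 g·m⁻²·a⁻¹
carbon steel: f(T) = -0.054·(T−10) [T>10 °C] = -0.4536
  sulphur-dioxide contribution → 29.15 μm/a
  chloride contribution → 22.34 μm/a
  total first-year rate 51.49 μm/a
  mass loss = 51.49 μm/a × 7.85 g/cm³ = 404.2 g·m⁻²·a⁻¹
Ordering by g·m⁻²·a⁻¹: carbon steel (404) > copper (18.7) > zinc (15.9)

["carbon steel", "copper", "zinc"]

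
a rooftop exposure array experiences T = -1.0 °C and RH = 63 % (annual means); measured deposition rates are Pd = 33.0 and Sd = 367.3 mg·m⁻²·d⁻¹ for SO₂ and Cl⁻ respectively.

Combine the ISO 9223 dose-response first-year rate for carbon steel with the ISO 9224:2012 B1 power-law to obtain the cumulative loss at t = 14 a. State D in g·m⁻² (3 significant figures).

D(14) = 1.18e+03 g·m⁻²

carbon steel: f(T) = +0.150·(T−10) [T≤10 °C] = -1.6500
  sulphur-dioxide contribution → 7.383 μm/a
  chloride contribution → 30.51 μm/a
  ⇒ r_corr(carbon steel) = 37.89 μm/a
ISO 9224: D(t) = r_corr · t^b with b = 0.523 (carbon steel, B1)
  D(14) = 37.89 × 14^0.523 = 37.89 × 3.976 = 150.7 μm
  Mass loss = 150.7 μm × 7.85 g/cm³ = 1183 g·m⁻²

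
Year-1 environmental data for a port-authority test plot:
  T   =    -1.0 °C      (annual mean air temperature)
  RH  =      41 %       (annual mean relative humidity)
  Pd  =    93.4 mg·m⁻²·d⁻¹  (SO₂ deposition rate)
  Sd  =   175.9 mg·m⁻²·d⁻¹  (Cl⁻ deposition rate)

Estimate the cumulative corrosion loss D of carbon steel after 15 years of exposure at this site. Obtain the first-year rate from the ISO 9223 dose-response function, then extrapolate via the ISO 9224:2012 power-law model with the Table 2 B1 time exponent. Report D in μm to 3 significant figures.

carbon steel: temperature factor f = +0.150·(-11.0) = -1.6500
  Pd branch = 1.77·Pd^0.52·e^(0.02·RH+f) = 8.168 μm/a
  Sd branch = 0.102·Sd^0.62·e^(0.033·RH+0.04·T) = 9.352 μm/a
  sum: 8.168 + 9.352 → r_corr = 17.52 μm/a
Power-law: D(15) = r_corr · 15^0.523
  D(15) = 17.52 × 15^0.523 = 17.52 × 4.122 = 72.21 μm

D(15) = 72.2 μm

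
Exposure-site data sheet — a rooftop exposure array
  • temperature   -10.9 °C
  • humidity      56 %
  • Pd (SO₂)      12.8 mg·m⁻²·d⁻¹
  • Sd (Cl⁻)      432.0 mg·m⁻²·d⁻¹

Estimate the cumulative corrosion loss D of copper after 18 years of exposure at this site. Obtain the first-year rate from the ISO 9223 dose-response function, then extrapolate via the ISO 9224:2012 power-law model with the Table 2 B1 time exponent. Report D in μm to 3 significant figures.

D(18) = 1.73 μm

copper: f(T) = +0.126·(T−10) [T≤10 °C] = -2.6334
  SO₂ term: 0.0053·12.8^0.26·exp(0.059·56-2.6334) = 0.02011
  Cl⁻ term: 0.01025·432.0^0.27·exp(0.036·56+0.049·-10.9) = 0.2322
  sum: 0.02011 + 0.2322 → r_corr = 0.2523 μm/a
Long-term exponent b (ISO 9224 Table 2, B1) = 0.667
  D(18) = 0.2523 × 18^0.667 = 0.2523 × 6.875 = 1.735 μm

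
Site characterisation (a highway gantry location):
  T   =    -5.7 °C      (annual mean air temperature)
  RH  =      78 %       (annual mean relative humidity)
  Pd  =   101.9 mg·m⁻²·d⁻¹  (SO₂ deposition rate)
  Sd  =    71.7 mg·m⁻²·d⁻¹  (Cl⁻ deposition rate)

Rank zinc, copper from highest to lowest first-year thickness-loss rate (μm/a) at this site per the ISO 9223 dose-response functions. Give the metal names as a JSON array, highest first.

["zinc", "copper"]

zinc: f(T) = +0.038·(T−10) [T≤10 °C] = -0.5966
  sulphur-dioxide contribution → 1.965 μm/a
  chloride contribution → 0.2298 μm/a
  total first-year rate 2.195 μm/a
copper: T≤10 °C ⇒ hinge +0.126·(-5.7−10) = -1.9782
  sulphur-dioxide contribution → 0.2432 μm/a
  chloride contribution → 0.4073 μm/a
  total first-year rate 0.6505 μm/a
Ordering by μm/a: zinc (2.19) > copper (0.65)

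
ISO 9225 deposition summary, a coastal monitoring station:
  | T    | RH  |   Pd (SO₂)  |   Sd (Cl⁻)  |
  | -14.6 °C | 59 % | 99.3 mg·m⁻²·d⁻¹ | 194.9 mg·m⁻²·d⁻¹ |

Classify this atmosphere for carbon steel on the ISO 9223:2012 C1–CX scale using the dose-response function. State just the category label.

C2

carbon steel: T≤10 °C ⇒ hinge +0.150·(-14.6−10) = -3.6900
  Pd branch = 1.77·Pd^0.52·e^(0.02·RH+f) = 1.571 μm/a
  Sd branch = 0.102·Sd^0.62·e^(0.033·RH+0.04·T) = 10.48 μm/a
  r_corr = 1.571 + 10.48 = 12.05 μm/a
ISO 9223 Table 2 (carbon steel): 1.3 < 12 ≤ 25 μm/a ⇒ C2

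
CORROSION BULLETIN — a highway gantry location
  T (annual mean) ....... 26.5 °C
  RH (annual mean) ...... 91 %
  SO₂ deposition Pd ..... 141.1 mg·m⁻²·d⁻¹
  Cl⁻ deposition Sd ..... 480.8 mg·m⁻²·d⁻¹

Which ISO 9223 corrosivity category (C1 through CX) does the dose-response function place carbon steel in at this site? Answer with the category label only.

CX

carbon steel: f(T) = -0.054·(T−10) [T>10 °C] = -0.8910
  Pd branch = 1.77·Pd^0.52·e^(0.02·RH+f) = 58.77 μm/a
  Cl⁻ term: 0.102·480.8^0.62·exp(0.033·91+0.04·26.5) = 272.9
  sum: 58.77 + 272.9 → r_corr = 331.6 μm/a
332 μm/a falls in (200, 700] for carbon steel → category CX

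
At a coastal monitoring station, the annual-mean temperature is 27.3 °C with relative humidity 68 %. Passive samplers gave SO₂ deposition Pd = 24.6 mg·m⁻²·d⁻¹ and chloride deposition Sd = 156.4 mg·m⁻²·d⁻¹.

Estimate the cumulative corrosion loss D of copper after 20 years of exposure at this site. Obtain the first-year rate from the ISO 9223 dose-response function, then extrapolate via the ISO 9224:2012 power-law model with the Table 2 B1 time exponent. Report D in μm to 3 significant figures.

D(20) = 14.3 μm

copper: T>10 °C ⇒ hinge -0.080·(27.3−10) = -1.3840
  SO₂ term: 0.0053·24.6^0.26·exp(0.059·68-1.3840) = 0.1688
  Sd branch = 0.01025·Sd^0.27·e^(0.036·RH+0.049·T) = 1.767 μm/a
  r_corr = 0.1688 + 1.767 = 1.936 μm/a
Long-term exponent b (ISO 9224 Table 2, B1) = 0.667
  D(20) = 1.936 × 20^0.667 = 1.936 × 7.375 = 14.28 μm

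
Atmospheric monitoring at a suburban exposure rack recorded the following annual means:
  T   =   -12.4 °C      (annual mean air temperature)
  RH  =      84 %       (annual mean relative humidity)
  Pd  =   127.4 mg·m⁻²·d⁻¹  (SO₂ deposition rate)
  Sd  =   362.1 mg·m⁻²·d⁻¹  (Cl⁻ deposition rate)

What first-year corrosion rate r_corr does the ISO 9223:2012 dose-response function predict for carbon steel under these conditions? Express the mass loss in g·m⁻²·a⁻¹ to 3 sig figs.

r_corr = 333 g·m⁻²·a⁻¹

carbon steel: f(T) = +0.150·(T−10) [T≤10 °C] = -3.3600
  Pd branch = 1.77·Pd^0.52·e^(0.02·RH+f) = 4.102 μm/a
  Cl⁻ term: 0.102·362.1^0.62·exp(0.033·84+0.04·-12.4) = 38.33
  r_corr = 4.102 + 38.33 = 42.43 μm/a
Convert to mass loss: 42.43 μm/a × 7.85 g/cm³ = 333.1 g·m⁻²·a⁻¹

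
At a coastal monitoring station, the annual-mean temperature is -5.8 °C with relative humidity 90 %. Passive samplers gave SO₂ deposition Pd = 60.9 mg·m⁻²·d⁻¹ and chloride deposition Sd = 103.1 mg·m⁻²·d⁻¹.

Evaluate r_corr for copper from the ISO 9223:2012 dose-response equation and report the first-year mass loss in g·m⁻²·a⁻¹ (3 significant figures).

r_corr = 9.99 g·m⁻²·a⁻¹

copper: temperature factor f = +0.126·(-15.8) = -1.9908
  Pd branch = 0.0053·Pd^0.26·e^(0.059·RH+f) = 0.4264 μm/a
  Cl⁻ term: 0.01025·103.1^0.27·exp(0.036·90+0.049·-5.8) = 0.6886
  r_corr = 0.4264 + 0.6886 = 1.115 μm/a
Convert to mass loss: 1.115 μm/a × 8.96 g/cm³ = 9.99 g·m⁻²·a⁻¹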